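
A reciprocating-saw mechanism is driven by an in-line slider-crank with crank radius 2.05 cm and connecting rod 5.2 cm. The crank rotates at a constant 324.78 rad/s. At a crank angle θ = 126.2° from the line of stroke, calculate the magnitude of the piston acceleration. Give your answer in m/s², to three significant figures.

ω = 324.8 rad/s
x(θ) = r cosθ + √(L² − r² sin²θ); with ω constant, a = ω²·d²x/dθ².
d²x/dθ² = −r cosθ − r²(cos2θ)/√u − r⁴ sin²2θ/(4u^{3/2}),  u = L² − r² sin²θ = 0.00243034 m².
Substituting r = 0.0205 m, L = 0.052 m, θ = 126.2°: d²x/dθ² = +0.01435 m.
a = ω²·d²x/dθ² = (324.8)²·(+0.01435) = +1513.7 m/s²;  |a| = 1513.7 m/s².

1510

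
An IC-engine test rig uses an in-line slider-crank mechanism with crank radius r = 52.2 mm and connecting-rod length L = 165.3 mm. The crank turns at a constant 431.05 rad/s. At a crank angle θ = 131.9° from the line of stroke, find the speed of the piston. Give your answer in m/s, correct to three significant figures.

ω = 431.1 rad/s
For an in-line slider-crank, x = r cosθ + √(L² − r² sin²θ), so v = −rω sinθ·[1 + r cosθ/√(L² − r² sin²θ)].
With r = 0.0522 m, L = 0.1653 m, θ = 131.9°: √(L² − r² sin²θ) = 0.16067 m.
v = −0.0522·431.1·0.74431·[1 + 0.0522·-0.66783/0.16067] = -13.114 m/s.
|v| = 13.114 m/s.

13.1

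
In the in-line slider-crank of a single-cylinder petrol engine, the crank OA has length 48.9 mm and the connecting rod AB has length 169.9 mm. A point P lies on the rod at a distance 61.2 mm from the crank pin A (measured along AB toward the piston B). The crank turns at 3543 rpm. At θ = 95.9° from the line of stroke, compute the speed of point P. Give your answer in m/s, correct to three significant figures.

17.9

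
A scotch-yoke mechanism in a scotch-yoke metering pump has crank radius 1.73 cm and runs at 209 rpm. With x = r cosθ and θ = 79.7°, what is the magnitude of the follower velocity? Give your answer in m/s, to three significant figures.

ω = 21.89 rad/s (from 209 rpm).
x = r cosθ ⇒ ẋ = −rω sinθ.
|v| = rω|sinθ| = 0.0173·21.89·|sin 79.7°| = 0.37253 m/s.

0.373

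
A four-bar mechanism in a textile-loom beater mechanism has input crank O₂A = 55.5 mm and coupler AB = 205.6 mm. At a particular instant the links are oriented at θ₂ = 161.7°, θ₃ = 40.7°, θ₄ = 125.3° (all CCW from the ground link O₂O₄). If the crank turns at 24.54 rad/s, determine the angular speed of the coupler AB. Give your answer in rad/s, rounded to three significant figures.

3.95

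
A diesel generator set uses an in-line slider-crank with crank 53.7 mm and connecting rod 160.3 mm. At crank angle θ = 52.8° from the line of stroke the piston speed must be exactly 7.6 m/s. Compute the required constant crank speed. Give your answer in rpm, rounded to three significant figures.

1400

For an in-line slider-crank, |v_piston| = rω|sinθ|·[1 + r cosθ/√(L² − r² sin²θ)].
With r = 0.0537 m, L = 0.1603 m, θ = 52.8°: the bracketed kinematic factor |dx/dθ| = 0.051763 m.
ω = v/|dx/dθ| = 7.6/0.051763 = 146.82 rad/s.
N = 60ω/(2π) = 1402.1 rpm.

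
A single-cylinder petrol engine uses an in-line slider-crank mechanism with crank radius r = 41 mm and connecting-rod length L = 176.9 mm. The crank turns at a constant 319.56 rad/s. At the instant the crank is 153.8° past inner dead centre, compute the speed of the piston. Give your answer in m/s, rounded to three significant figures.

ω = 319.6 rad/s
For an in-line slider-crank, x = r cosθ + √(L² − r² sin²θ), so v = −rω sinθ·[1 + r cosθ/√(L² − r² sin²θ)].
With r = 0.041 m, L = 0.1769 m, θ = 153.8°: √(L² − r² sin²θ) = 0.17597 m.
v = −0.041·319.6·0.44151·[1 + 0.041·-0.89726/0.17597] = -4.5753 m/s.
|v| = 4.5753 m/s.

4.58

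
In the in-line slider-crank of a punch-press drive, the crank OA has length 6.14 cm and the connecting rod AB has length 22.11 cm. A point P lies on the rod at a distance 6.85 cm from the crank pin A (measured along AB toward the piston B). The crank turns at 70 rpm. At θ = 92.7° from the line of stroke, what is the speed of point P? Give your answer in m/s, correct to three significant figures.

ω = 7.33 rad/s.  Crank-pin speed |V_A| = rω = 0.45009 m/s, perpendicular to OA.
Rod angle: sinφ = −(r/L) sinθ ⇒ φ = -16.105°; ω_rod = −rω cosθ/√(L²−r²sin²θ) = +0.09981 rad/s.
V_P = V_A + ω_rod × AP, with AP = 0.0685 m along the rod.
Components: V_Px = −rω sinθ − a·ω_rod·sinφ = -0.44769 m/s;  V_Py = rω cosθ + a·ω_rod·cosφ = -0.014633 m/s.
|V_P| = √(V_Px² + V_Py²) = 0.44793 m/s.

0.448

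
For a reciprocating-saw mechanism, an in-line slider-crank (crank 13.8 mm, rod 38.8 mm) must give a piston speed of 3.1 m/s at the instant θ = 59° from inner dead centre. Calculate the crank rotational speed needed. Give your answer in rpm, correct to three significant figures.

For an in-line slider-crank, |v_piston| = rω|sinθ|·[1 + r cosθ/√(L² − r² sin²θ)].
With r = 0.0138 m, L = 0.0388 m, θ = 59°: the bracketed kinematic factor |dx/dθ| = 0.014104 m.
ω = v/|dx/dθ| = 3.1/0.014104 = 219.79 rad/s.
N = 60ω/(2π) = 2098.9 rpm.

2100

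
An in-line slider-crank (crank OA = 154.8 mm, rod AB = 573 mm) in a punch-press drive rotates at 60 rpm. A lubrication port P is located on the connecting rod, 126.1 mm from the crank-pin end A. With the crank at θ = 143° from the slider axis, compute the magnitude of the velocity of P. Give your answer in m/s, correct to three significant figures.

0.823

ω = 6.283 rad/s.  Crank-pin speed |V_A| = rω = 0.97264 m/s, perpendicular to OA.
Rod angle: sinφ = −(r/L) sinθ ⇒ φ = -9.357°; ω_rod = −rω cosθ/√(L²−r²sin²θ) = +1.3739 rad/s.
V_P = V_A + ω_rod × AP, with AP = 0.1261 m along the rod.
Components: V_Px = −rω sinθ − a·ω_rod·sinφ = -0.55718 m/s;  V_Py = rω cosθ + a·ω_rod·cosφ = -0.60584 m/s.
|V_P| = √(V_Px² + V_Py²) = 0.8231 m/s.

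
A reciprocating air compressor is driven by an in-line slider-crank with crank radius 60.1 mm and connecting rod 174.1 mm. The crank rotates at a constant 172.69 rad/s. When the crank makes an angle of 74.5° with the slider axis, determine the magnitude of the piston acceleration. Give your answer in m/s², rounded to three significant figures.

ω = 172.7 rad/s
x(θ) = r cosθ + √(L² − r² sin²θ); with ω constant, a = ω²·d²x/dθ².
d²x/dθ² = −r cosθ − r²(cos2θ)/√u − r⁴ sin²2θ/(4u^{3/2}),  u = L² − r² sin²θ = 0.0269568 m².
Substituting r = 0.0601 m, L = 0.1741 m, θ = 74.5°: d²x/dθ² = +0.0026008 m.
a = ω²·d²x/dθ² = (172.7)²·(+0.0026008) = +77.562 m/s²;  |a| = 77.562 m/s².

77.6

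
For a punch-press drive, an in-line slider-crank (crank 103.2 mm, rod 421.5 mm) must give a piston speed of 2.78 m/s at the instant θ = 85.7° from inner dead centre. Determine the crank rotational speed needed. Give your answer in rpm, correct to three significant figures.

253

For an in-line slider-crank, |v_piston| = rω|sinθ|·[1 + r cosθ/√(L² − r² sin²θ)].
With r = 0.1032 m, L = 0.4215 m, θ = 85.7°: the bracketed kinematic factor |dx/dθ| = 0.10486 m.
ω = v/|dx/dθ| = 2.78/0.10486 = 26.512 rad/s.
N = 60ω/(2π) = 253.17 rpm.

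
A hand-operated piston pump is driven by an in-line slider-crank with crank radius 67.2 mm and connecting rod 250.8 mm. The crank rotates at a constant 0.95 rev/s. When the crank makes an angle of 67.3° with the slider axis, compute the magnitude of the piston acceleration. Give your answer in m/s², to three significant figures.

ω = 2π·0.95 = 5.969 rad/s
x(θ) = r cosθ + √(L² − r² sin²θ); with ω constant, a = ω²·d²x/dθ².
d²x/dθ² = −r cosθ − r²(cos2θ)/√u − r⁴ sin²2θ/(4u^{3/2}),  u = L² − r² sin²θ = 0.0590573 m².
Substituting r = 0.0672 m, L = 0.2508 m, θ = 67.3°: d²x/dθ² = -0.013065 m.
a = ω²·d²x/dθ² = (5.969)²·(-0.013065) = -0.46551 m/s²;  |a| = 0.46551 m/s².

0.466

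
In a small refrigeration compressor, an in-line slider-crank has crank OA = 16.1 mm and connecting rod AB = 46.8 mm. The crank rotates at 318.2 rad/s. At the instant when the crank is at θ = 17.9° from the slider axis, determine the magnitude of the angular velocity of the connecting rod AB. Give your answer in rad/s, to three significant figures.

105

ω = 318.2 rad/s
The rod makes angle φ with the slider axis where L sinφ = r sinθ; differentiating, L cosφ·φ̇ = r ω cosθ.
L cosφ = √(L² − r² sin²θ) = 0.046538 m.
|ω_rod| = r ω |cosθ| / √(L² − r² sin²θ) = 0.0161·318.2·0.95159/0.046538 = 104.75 rad/s.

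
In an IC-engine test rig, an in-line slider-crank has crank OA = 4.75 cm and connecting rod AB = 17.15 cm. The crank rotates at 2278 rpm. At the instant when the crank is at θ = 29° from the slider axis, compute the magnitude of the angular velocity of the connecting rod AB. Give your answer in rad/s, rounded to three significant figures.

58.3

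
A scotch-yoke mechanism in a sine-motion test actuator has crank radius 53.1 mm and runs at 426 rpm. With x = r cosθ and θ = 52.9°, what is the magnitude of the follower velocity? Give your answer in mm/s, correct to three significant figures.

ω = 44.61 rad/s (from 426 rpm).
x = r cosθ ⇒ ẋ = −rω sinθ.
|v| = rω|sinθ| = 0.0531·44.61·|sin 52.9°| = 1.8893 m/s = 1889.3 mm/s.

1890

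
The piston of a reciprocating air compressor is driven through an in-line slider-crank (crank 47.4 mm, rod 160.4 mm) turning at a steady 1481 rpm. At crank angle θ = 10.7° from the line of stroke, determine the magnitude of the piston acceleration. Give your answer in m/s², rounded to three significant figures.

ω = 2π·1481/60 = 155.1 rad/s
x(θ) = r cosθ + √(L² − r² sin²θ); with ω constant, a = ω²·d²x/dθ².
d²x/dθ² = −r cosθ − r²(cos2θ)/√u − r⁴ sin²2θ/(4u^{3/2}),  u = L² − r² sin²θ = 0.0256507 m².
Substituting r = 0.0474 m, L = 0.1604 m, θ = 10.7°: d²x/dθ² = -0.059678 m.
a = ω²·d²x/dθ² = (155.1)²·(-0.059678) = -1435.4 m/s²;  |a| = 1435.4 m/s².

1440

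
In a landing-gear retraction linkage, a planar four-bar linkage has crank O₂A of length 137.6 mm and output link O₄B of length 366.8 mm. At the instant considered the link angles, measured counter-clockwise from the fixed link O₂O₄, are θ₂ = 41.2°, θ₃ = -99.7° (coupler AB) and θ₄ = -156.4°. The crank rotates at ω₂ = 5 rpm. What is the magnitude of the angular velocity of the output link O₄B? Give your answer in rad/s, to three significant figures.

ω₂ = 0.5236 rad/s (from 5 rpm).
Differentiating the loop-closure r₂e^{iθ₂}+r₃e^{iθ₃}=r₁+r₄e^{iθ₄} gives r₂ω₂e^{iθ₂}+r₃ω₃e^{iθ₃}=r₄ω₄e^{iθ₄}.
Eliminating the other unknown: ω₄ = r₂ω₂ sin(θ₂−θ₃) / [r₄ sin(θ₄−θ₃)].
Numerator sine = +0.63068; denominator sine = -0.83581.
Result = 0.1376·0.5236·(+0.63068) / (0.3668·(-0.83581)) = -0.14821 rad/s; magnitude 0.14821 rad/s.

0.148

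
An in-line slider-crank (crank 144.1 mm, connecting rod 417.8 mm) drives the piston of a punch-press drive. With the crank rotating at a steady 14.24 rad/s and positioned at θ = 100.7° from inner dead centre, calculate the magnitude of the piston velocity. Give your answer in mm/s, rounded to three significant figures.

ω = 14.24 rad/s
For an in-line slider-crank, x = r cosθ + √(L² − r² sin²θ), so v = −rω sinθ·[1 + r cosθ/√(L² − r² sin²θ)].
With r = 0.1441 m, L = 0.4178 m, θ = 100.7°: √(L² − r² sin²θ) = 0.39307 m.
v = −0.1441·14.24·0.98261·[1 + 0.1441·-0.18567/0.39307] = -1.8791 m/s.
|v| = 1.8791 m/s = 1879.1 mm/s.

1880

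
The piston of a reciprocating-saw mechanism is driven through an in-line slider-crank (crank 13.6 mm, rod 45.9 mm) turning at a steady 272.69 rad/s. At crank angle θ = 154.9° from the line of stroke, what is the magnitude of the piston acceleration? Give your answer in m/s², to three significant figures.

718

ω = 272.7 rad/s
x(θ) = r cosθ + √(L² − r² sin²θ); with ω constant, a = ω²·d²x/dθ².
d²x/dθ² = −r cosθ − r²(cos2θ)/√u − r⁴ sin²2θ/(4u^{3/2}),  u = L² − r² sin²θ = 0.00207353 m².
Substituting r = 0.0136 m, L = 0.0459 m, θ = 154.9°: d²x/dθ² = +0.0096622 m.
a = ω²·d²x/dθ² = (272.7)²·(+0.0096622) = +718.48 m/s²;  |a| = 718.48 m/s².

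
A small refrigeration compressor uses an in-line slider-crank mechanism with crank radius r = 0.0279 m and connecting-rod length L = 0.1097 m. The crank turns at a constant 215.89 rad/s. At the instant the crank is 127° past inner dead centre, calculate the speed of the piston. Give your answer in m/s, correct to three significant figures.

4.06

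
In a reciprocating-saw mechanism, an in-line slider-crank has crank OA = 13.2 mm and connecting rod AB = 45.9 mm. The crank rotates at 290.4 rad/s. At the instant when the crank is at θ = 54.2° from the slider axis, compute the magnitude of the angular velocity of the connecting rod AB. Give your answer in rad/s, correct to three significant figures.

50.2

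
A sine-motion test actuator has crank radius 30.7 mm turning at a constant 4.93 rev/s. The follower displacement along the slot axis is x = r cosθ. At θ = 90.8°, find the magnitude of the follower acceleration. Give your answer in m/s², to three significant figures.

ω = 30.98 rad/s (from 4.93 rev/s).
x = r cosθ ⇒ ẍ = −rω² cosθ (ω constant).
|a| = rω²|cosθ| = 0.0307·(30.98)²·|cos 90.8°| = 0.41129 m/s².

0.411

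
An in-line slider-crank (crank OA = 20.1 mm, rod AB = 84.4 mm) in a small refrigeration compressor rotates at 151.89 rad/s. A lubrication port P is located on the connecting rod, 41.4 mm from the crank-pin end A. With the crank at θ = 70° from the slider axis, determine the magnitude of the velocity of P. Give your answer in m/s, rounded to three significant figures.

3.03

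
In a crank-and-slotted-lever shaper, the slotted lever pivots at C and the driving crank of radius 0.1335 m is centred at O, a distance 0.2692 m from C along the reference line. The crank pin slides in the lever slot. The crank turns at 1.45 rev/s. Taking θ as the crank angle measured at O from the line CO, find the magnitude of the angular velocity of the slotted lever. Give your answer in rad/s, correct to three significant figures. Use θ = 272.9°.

ω = 9.111 rad/s (from 1.45 rev/s).
Crank pin A relative to C: A = (d + r cosθ, r sinθ); lever angle φ = atan2(r sinθ, d + r cosθ).
Differentiating tanφ: φ̇ = rω(d cosθ + r)/(d² + r² + 2dr cosθ).
d² + r² + 2dr cosθ = |CA|² = 0.0939273 m²;  d cosθ + r = +0.14712 m.
|ω_lever| = |0.1335·9.111·+0.14712| / 0.0939273 = 1.9051 rad/s.

1.91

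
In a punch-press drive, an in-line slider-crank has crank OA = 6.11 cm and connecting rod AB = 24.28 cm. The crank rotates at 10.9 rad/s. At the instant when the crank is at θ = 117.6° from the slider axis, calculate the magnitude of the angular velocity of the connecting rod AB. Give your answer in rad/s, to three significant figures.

ω = 10.9 rad/s
The rod makes angle φ with the slider axis where L sinφ = r sinθ; differentiating, L cosφ·φ̇ = r ω cosθ.
L cosφ = √(L² − r² sin²θ) = 0.23669 m.
|ω_rod| = r ω |cosθ| / √(L² − r² sin²θ) = 0.0611·10.9·0.46330/0.23669 = 1.3036 rad/s.

1.30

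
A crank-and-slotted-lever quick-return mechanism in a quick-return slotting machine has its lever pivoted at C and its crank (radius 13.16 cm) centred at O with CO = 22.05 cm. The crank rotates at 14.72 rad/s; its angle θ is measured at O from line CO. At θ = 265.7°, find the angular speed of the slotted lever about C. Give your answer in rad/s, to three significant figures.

3.62

ω = 14.72 rad/s
Crank pin A relative to C: A = (d + r cosθ, r sinθ); lever angle φ = atan2(r sinθ, d + r cosθ).
Differentiating tanφ: φ̇ = rω(d cosθ + r)/(d² + r² + 2dr cosθ).
d² + r² + 2dr cosθ = |CA|² = 0.0615874 m²;  d cosθ + r = +0.11507 m.
|ω_lever| = |0.1316·14.72·+0.11507| / 0.0615874 = 3.6193 rad/s.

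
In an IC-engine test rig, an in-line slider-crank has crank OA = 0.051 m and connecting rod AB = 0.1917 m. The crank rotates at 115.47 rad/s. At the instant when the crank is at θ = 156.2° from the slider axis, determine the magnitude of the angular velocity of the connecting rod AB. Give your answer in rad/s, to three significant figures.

28.3

ω = 115.5 rad/s
The rod makes angle φ with the slider axis where L sinφ = r sinθ; differentiating, L cosφ·φ̇ = r ω cosθ.
L cosφ = √(L² − r² sin²θ) = 0.19059 m.
|ω_rod| = r ω |cosθ| / √(L² − r² sin²θ) = 0.051·115.5·0.91496/0.19059 = 28.271 rad/s.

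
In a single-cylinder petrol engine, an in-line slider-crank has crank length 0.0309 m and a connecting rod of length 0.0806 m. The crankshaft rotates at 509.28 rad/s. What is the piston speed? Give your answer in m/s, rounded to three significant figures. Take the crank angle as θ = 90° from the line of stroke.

15.7

ω = 509.3 rad/s
For an in-line slider-crank, x = r cosθ + √(L² − r² sin²θ), so v = −rω sinθ·[1 + r cosθ/√(L² − r² sin²θ)].
With r = 0.0309 m, L = 0.0806 m, θ = 90°: √(L² − r² sin²θ) = 0.074442 m.
v = −0.0309·509.3·1.00000·[1 + 0.0309·0.00000/0.074442] = -15.737 m/s.
|v| = 15.737 m/s.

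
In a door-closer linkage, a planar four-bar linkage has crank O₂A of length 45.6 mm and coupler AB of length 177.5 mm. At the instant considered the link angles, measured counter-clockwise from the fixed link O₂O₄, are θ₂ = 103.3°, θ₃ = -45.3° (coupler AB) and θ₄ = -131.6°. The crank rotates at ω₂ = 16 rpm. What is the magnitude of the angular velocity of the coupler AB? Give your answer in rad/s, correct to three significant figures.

ω₂ = 1.676 rad/s (from 16 rpm).
Differentiating the loop-closure r₂e^{iθ₂}+r₃e^{iθ₃}=r₁+r₄e^{iθ₄} gives r₂ω₂e^{iθ₂}+r₃ω₃e^{iθ₃}=r₄ω₄e^{iθ₄}.
Eliminating the other unknown: ω₃ = r₂ω₂ sin(θ₄−θ₂) / [r₃ sin(θ₃−θ₄)].
Numerator sine = +0.81815; denominator sine = +0.99792.
Result = 0.0456·1.676·(+0.81815) / (0.1775·(+0.99792)) = +0.3529 rad/s; magnitude 0.3529 rad/s.

0.353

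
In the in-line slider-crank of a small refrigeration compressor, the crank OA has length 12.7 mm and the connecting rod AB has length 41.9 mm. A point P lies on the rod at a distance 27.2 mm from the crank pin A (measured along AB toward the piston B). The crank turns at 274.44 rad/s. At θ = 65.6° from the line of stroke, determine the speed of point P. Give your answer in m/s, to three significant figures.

ω = 274.4 rad/s.  Crank-pin speed |V_A| = rω = 3.4854 m/s, perpendicular to OA.
Rod angle: sinφ = −(r/L) sinθ ⇒ φ = -16.023°; ω_rod = −rω cosθ/√(L²−r²sin²θ) = -35.752 rad/s.
V_P = V_A + ω_rod × AP, with AP = 0.0272 m along the rod.
Components: V_Px = −rω sinθ − a·ω_rod·sinφ = -3.4425 m/s;  V_Py = rω cosθ + a·ω_rod·cosφ = +0.50514 m/s.
|V_P| = √(V_Px² + V_Py²) = 3.4794 m/s.

3.48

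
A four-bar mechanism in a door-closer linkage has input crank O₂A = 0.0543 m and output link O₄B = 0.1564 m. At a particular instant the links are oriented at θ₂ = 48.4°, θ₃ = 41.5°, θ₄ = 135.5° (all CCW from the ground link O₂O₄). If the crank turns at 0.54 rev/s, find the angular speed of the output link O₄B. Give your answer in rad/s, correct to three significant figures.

ω₂ = 3.393 rad/s (from 0.54 rev/s).
Differentiating the loop-closure r₂e^{iθ₂}+r₃e^{iθ₃}=r₁+r₄e^{iθ₄} gives r₂ω₂e^{iθ₂}+r₃ω₃e^{iθ₃}=r₄ω₄e^{iθ₄}.
Eliminating the other unknown: ω₄ = r₂ω₂ sin(θ₂−θ₃) / [r₄ sin(θ₄−θ₃)].
Numerator sine = +0.12014; denominator sine = +0.99756.
Result = 0.0543·3.393·(+0.12014) / (0.1564·(+0.99756)) = +0.14186 rad/s; magnitude 0.14186 rad/s.

0.142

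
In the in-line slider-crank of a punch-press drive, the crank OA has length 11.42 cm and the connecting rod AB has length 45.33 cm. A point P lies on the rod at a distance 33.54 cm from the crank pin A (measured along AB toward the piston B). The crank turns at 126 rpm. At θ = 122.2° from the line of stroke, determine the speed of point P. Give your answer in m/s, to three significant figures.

1.16

ω = 13.19 rad/s.  Crank-pin speed |V_A| = rω = 1.5068 m/s, perpendicular to OA.
Rod angle: sinφ = −(r/L) sinθ ⇒ φ = -12.309°; ω_rod = −rω cosθ/√(L²−r²sin²θ) = +1.813 rad/s.
V_P = V_A + ω_rod × AP, with AP = 0.3354 m along the rod.
Components: V_Px = −rω sinθ − a·ω_rod·sinφ = -1.1454 m/s;  V_Py = rω cosθ + a·ω_rod·cosφ = -0.20884 m/s.
|V_P| = √(V_Px² + V_Py²) = 1.1643 m/s.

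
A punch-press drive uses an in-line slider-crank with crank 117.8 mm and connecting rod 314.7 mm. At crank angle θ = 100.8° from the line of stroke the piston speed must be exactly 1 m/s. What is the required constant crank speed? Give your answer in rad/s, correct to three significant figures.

9.35

For an in-line slider-crank, |v_piston| = rω|sinθ|·[1 + r cosθ/√(L² − r² sin²θ)].
With r = 0.1178 m, L = 0.3147 m, θ = 100.8°: the bracketed kinematic factor |dx/dθ| = 0.10699 m.
ω = v/|dx/dθ| = 1/0.10699 = 9.347 rad/s.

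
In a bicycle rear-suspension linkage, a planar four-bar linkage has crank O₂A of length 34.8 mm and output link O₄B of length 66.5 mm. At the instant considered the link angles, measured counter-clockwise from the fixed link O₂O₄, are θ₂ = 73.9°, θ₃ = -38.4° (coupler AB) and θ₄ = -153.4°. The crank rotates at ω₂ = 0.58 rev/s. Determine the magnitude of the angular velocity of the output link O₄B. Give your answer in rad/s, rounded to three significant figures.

ω₂ = 3.644 rad/s (from 0.58 rev/s).
Differentiating the loop-closure r₂e^{iθ₂}+r₃e^{iθ₃}=r₁+r₄e^{iθ₄} gives r₂ω₂e^{iθ₂}+r₃ω₃e^{iθ₃}=r₄ω₄e^{iθ₄}.
Eliminating the other unknown: ω₄ = r₂ω₂ sin(θ₂−θ₃) / [r₄ sin(θ₄−θ₃)].
Numerator sine = +0.92521; denominator sine = -0.90631.
Result = 0.0348·3.644·(+0.92521) / (0.0665·(-0.90631)) = -1.9468 rad/s; magnitude 1.9468 rad/s.

1.95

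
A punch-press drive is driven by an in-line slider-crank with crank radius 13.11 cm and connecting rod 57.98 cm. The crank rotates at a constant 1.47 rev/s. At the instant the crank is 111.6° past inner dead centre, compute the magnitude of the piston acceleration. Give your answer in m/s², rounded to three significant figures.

ω = 2π·1.47 = 9.236 rad/s
x(θ) = r cosθ + √(L² − r² sin²θ); with ω constant, a = ω²·d²x/dθ².
d²x/dθ² = −r cosθ − r²(cos2θ)/√u − r⁴ sin²2θ/(4u^{3/2}),  u = L² − r² sin²θ = 0.32131 m².
Substituting r = 0.1311 m, L = 0.5798 m, θ = 111.6°: d²x/dθ² = +0.070174 m.
a = ω²·d²x/dθ² = (9.236)²·(+0.070174) = +5.9865 m/s²;  |a| = 5.9865 m/s².

5.99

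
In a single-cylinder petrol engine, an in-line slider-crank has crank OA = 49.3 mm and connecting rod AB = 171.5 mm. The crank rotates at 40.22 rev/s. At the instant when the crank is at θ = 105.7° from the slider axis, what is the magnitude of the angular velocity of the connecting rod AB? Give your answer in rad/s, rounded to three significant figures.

20.5

ω = 252.7 rad/s (converted from 40.22 rev/s).
The rod makes angle φ with the slider axis where L sinφ = r sinθ; differentiating, L cosφ·φ̇ = r ω cosθ.
L cosφ = √(L² − r² sin²θ) = 0.1648 m.
|ω_rod| = r ω |cosθ| / √(L² − r² sin²θ) = 0.0493·252.7·0.27060/0.1648 = 20.457 rad/s.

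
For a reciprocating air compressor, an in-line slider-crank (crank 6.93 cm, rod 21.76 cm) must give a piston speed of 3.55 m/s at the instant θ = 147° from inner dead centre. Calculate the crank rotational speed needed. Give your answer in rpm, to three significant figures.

For an in-line slider-crank, |v_piston| = rω|sinθ|·[1 + r cosθ/√(L² − r² sin²θ)].
With r = 0.0693 m, L = 0.2176 m, θ = 147°: the bracketed kinematic factor |dx/dθ| = 0.027507 m.
ω = v/|dx/dθ| = 3.55/0.027507 = 129.06 rad/s.
N = 60ω/(2π) = 1232.4 rpm.

1230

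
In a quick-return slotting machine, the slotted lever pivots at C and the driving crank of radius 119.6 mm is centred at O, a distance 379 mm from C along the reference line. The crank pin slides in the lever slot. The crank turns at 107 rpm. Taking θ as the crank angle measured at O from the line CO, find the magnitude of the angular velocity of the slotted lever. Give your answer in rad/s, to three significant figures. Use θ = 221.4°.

2.45

ω = 11.21 rad/s (from 107 rpm).
Crank pin A relative to C: A = (d + r cosθ, r sinθ); lever angle φ = atan2(r sinθ, d + r cosθ).
Differentiating tanφ: φ̇ = rω(d cosθ + r)/(d² + r² + 2dr cosθ).
d² + r² + 2dr cosθ = |CA|² = 0.0899425 m²;  d cosθ + r = -0.16469 m.
|ω_lever| = |0.1196·11.21·-0.16469| / 0.0899425 = 2.4539 rad/s.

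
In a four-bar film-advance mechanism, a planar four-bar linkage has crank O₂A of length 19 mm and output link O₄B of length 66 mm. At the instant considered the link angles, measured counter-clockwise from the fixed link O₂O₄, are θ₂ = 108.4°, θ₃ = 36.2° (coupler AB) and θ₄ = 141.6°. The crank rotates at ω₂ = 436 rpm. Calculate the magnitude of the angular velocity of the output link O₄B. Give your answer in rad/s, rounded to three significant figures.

ω₂ = 45.66 rad/s (from 436 rpm).
Differentiating the loop-closure r₂e^{iθ₂}+r₃e^{iθ₃}=r₁+r₄e^{iθ₄} gives r₂ω₂e^{iθ₂}+r₃ω₃e^{iθ₃}=r₄ω₄e^{iθ₄}.
Eliminating the other unknown: ω₄ = r₂ω₂ sin(θ₂−θ₃) / [r₄ sin(θ₄−θ₃)].
Numerator sine = +0.95213; denominator sine = +0.96410.
Result = 0.019·45.66·(+0.95213) / (0.066·(+0.96410)) = +12.981 rad/s; magnitude 12.981 rad/s.

13.0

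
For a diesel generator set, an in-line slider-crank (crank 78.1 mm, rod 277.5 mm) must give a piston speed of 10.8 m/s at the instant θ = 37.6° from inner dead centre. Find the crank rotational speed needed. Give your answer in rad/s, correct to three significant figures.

For an in-line slider-crank, |v_piston| = rω|sinθ|·[1 + r cosθ/√(L² − r² sin²θ)].
With r = 0.0781 m, L = 0.2775 m, θ = 37.6°: the bracketed kinematic factor |dx/dθ| = 0.058438 m.
ω = v/|dx/dθ| = 10.8/0.058438 = 184.81 rad/s.

185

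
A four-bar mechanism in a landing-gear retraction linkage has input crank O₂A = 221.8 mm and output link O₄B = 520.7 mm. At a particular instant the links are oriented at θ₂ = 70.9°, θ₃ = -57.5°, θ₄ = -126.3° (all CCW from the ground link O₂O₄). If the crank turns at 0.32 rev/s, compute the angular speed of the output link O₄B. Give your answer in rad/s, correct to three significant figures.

ω₂ = 2.011 rad/s (from 0.32 rev/s).
Differentiating the loop-closure r₂e^{iθ₂}+r₃e^{iθ₃}=r₁+r₄e^{iθ₄} gives r₂ω₂e^{iθ₂}+r₃ω₃e^{iθ₃}=r₄ω₄e^{iθ₄}.
Eliminating the other unknown: ω₄ = r₂ω₂ sin(θ₂−θ₃) / [r₄ sin(θ₄−θ₃)].
Numerator sine = +0.78369; denominator sine = -0.93232.
Result = 0.2218·2.011·(+0.78369) / (0.5207·(-0.93232)) = -0.71992 rad/s; magnitude 0.71992 rad/s.

0.720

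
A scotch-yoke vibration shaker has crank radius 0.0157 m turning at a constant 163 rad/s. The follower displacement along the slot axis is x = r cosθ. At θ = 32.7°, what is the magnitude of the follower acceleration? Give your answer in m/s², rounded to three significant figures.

351

ω = 163 rad/s
x = r cosθ ⇒ ẍ = −rω² cosθ (ω constant).
|a| = rω²|cosθ| = 0.0157·(163)²·|cos 32.7°| = 351.02 m/s².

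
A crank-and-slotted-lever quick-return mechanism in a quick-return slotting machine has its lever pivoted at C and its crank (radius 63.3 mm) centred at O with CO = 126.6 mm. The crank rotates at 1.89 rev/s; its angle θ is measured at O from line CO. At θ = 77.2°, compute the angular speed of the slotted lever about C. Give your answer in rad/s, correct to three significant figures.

2.91

ω = 11.88 rad/s (from 1.89 rev/s).
Crank pin A relative to C: A = (d + r cosθ, r sinθ); lever angle φ = atan2(r sinθ, d + r cosθ).
Differentiating tanφ: φ̇ = rω(d cosθ + r)/(d² + r² + 2dr cosθ).
d² + r² + 2dr cosθ = |CA|² = 0.0235853 m²;  d cosθ + r = +0.091348 m.
|ω_lever| = |0.0633·11.88·+0.091348| / 0.0235853 = 2.9114 rad/s.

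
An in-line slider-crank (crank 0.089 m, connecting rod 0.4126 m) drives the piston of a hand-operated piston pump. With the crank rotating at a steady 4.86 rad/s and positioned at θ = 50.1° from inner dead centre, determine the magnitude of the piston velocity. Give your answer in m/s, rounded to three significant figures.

0.378

ω = 4.86 rad/s
For an in-line slider-crank, x = r cosθ + √(L² − r² sin²θ), so v = −rω sinθ·[1 + r cosθ/√(L² − r² sin²θ)].
With r = 0.089 m, L = 0.4126 m, θ = 50.1°: √(L² − r² sin²θ) = 0.40691 m.
v = −0.089·4.86·0.76717·[1 + 0.089·0.64145/0.40691] = -0.37838 m/s.
|v| = 0.37838 m/s.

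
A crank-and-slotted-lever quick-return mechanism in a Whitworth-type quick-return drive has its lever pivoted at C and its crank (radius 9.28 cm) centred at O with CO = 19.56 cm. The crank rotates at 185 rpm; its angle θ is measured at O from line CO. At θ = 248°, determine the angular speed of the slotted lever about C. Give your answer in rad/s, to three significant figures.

1.06

ω = 19.37 rad/s (from 185 rpm).
Crank pin A relative to C: A = (d + r cosθ, r sinθ); lever angle φ = atan2(r sinθ, d + r cosθ).
Differentiating tanφ: φ̇ = rω(d cosθ + r)/(d² + r² + 2dr cosθ).
d² + r² + 2dr cosθ = |CA|² = 0.0332717 m²;  d cosθ + r = +0.019527 m.
|ω_lever| = |0.0928·19.37·+0.019527| / 0.0332717 = 1.0551 rad/s.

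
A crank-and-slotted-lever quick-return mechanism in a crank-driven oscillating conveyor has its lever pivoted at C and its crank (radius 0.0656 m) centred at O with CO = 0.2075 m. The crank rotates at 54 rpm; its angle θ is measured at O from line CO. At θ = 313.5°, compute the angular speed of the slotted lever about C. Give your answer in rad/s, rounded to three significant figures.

1.17

ω = 5.655 rad/s (from 54 rpm).
Crank pin A relative to C: A = (d + r cosθ, r sinθ); lever angle φ = atan2(r sinθ, d + r cosθ).
Differentiating tanφ: φ̇ = rω(d cosθ + r)/(d² + r² + 2dr cosθ).
d² + r² + 2dr cosθ = |CA|² = 0.0660994 m²;  d cosθ + r = +0.20843 m.
|ω_lever| = |0.0656·5.655·+0.20843| / 0.0660994 = 1.1698 rad/s.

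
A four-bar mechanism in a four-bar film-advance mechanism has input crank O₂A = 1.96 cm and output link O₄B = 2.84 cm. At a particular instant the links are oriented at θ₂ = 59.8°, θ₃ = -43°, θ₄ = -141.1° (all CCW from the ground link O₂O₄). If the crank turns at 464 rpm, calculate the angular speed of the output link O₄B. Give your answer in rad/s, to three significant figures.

33.0

ω₂ = 48.59 rad/s (from 464 rpm).
Differentiating the loop-closure r₂e^{iθ₂}+r₃e^{iθ₃}=r₁+r₄e^{iθ₄} gives r₂ω₂e^{iθ₂}+r₃ω₃e^{iθ₃}=r₄ω₄e^{iθ₄}.
Eliminating the other unknown: ω₄ = r₂ω₂ sin(θ₂−θ₃) / [r₄ sin(θ₄−θ₃)].
Numerator sine = +0.97515; denominator sine = -0.99002.
Result = 0.0196·48.59·(+0.97515) / (0.0284·(-0.99002)) = -33.03 rad/s; magnitude 33.03 rad/s.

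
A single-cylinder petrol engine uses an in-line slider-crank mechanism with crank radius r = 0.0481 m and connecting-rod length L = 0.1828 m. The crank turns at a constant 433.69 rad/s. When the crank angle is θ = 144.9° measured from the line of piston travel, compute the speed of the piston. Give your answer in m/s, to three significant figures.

ω = 433.7 rad/s
For an in-line slider-crank, x = r cosθ + √(L² − r² sin²θ), so v = −rω sinθ·[1 + r cosθ/√(L² − r² sin²θ)].
With r = 0.0481 m, L = 0.1828 m, θ = 144.9°: √(L² − r² sin²θ) = 0.1807 m.
v = −0.0481·433.7·0.57501·[1 + 0.0481·-0.81815/0.1807] = -9.3826 m/s.
|v| = 9.3826 m/s.

9.38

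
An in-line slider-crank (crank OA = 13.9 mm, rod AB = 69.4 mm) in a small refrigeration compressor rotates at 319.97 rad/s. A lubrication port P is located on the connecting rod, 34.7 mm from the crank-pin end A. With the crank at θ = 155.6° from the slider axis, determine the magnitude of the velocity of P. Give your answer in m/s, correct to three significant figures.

ω = 320 rad/s.  Crank-pin speed |V_A| = rω = 4.4476 m/s, perpendicular to OA.
Rod angle: sinφ = −(r/L) sinθ ⇒ φ = -4.746°; ω_rod = −rω cosθ/√(L²−r²sin²θ) = +58.563 rad/s.
V_P = V_A + ω_rod × AP, with AP = 0.0347 m along the rod.
Components: V_Px = −rω sinθ − a·ω_rod·sinφ = -1.6692 m/s;  V_Py = rω cosθ + a·ω_rod·cosφ = -2.0252 m/s.
|V_P| = √(V_Px² + V_Py²) = 2.6244 m/s.

2.62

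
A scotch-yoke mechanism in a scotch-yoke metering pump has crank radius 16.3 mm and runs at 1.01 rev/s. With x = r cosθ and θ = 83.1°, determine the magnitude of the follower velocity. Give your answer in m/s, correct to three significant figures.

0.103

ω = 6.346 rad/s (from 1.01 rev/s).
x = r cosθ ⇒ ẋ = −rω sinθ.
|v| = rω|sinθ| = 0.0163·6.346·|sin 83.1°| = 0.10269 m/s.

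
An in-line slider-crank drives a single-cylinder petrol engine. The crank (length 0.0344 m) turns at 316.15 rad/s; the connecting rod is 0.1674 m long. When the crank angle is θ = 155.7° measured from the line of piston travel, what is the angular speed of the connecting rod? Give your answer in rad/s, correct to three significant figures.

ω = 316.1 rad/s
The rod makes angle φ with the slider axis where L sinφ = r sinθ; differentiating, L cosφ·φ̇ = r ω cosθ.
L cosφ = √(L² − r² sin²θ) = 0.1668 m.
|ω_rod| = r ω |cosθ| / √(L² − r² sin²θ) = 0.0344·316.1·0.91140/0.1668 = 59.424 rad/s.

59.4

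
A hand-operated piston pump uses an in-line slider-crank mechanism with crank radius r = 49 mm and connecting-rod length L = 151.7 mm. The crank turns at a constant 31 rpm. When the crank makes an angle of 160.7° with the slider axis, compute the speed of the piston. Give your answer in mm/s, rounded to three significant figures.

36.5

ω = 2π·31/60 = 3.246 rad/s
For an in-line slider-crank, x = r cosθ + √(L² − r² sin²θ), so v = −rω sinθ·[1 + r cosθ/√(L² − r² sin²θ)].
With r = 0.049 m, L = 0.1517 m, θ = 160.7°: √(L² − r² sin²θ) = 0.15083 m.
v = −0.049·3.246·0.33051·[1 + 0.049·-0.94380/0.15083] = -0.036455 m/s.
|v| = 0.036455 m/s = 36.455 mm/s.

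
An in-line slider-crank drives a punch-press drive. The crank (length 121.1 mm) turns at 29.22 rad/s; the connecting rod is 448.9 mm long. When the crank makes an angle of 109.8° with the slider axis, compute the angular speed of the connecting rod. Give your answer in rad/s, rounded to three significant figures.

ω = 29.22 rad/s
The rod makes angle φ with the slider axis where L sinφ = r sinθ; differentiating, L cosφ·φ̇ = r ω cosθ.
L cosφ = √(L² − r² sin²θ) = 0.4342 m.
|ω_rod| = r ω |cosθ| / √(L² − r² sin²θ) = 0.1211·29.22·0.33874/0.4342 = 2.7606 rad/s.

2.76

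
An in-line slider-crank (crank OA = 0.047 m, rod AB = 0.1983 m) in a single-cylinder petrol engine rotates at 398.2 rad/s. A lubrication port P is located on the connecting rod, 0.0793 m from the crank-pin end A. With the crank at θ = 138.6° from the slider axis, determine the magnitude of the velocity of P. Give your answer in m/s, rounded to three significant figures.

ω = 398.2 rad/s.  Crank-pin speed |V_A| = rω = 18.715 m/s, perpendicular to OA.
Rod angle: sinφ = −(r/L) sinθ ⇒ φ = -9.018°; ω_rod = −rω cosθ/√(L²−r²sin²θ) = +71.681 rad/s.
V_P = V_A + ω_rod × AP, with AP = 0.0793 m along the rod.
Components: V_Px = −rω sinθ − a·ω_rod·sinφ = -11.486 m/s;  V_Py = rω cosθ + a·ω_rod·cosφ = -8.4246 m/s.
|V_P| = √(V_Px² + V_Py²) = 14.244 m/s.

14.2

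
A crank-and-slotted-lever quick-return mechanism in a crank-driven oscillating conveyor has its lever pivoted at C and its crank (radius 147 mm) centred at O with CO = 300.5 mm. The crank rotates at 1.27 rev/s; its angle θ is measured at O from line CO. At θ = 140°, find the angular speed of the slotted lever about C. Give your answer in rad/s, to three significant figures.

ω = 7.98 rad/s (from 1.27 rev/s).
Crank pin A relative to C: A = (d + r cosθ, r sinθ); lever angle φ = atan2(r sinθ, d + r cosθ).
Differentiating tanφ: φ̇ = rω(d cosθ + r)/(d² + r² + 2dr cosθ).
d² + r² + 2dr cosθ = |CA|² = 0.0442315 m²;  d cosθ + r = -0.083196 m.
|ω_lever| = |0.147·7.98·-0.083196| / 0.0442315 = 2.2063 rad/s.

2.21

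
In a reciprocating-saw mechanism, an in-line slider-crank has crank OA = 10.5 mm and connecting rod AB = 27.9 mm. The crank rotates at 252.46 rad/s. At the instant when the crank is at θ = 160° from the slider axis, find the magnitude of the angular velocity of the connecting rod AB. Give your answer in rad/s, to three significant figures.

ω = 252.5 rad/s
The rod makes angle φ with the slider axis where L sinφ = r sinθ; differentiating, L cosφ·φ̇ = r ω cosθ.
L cosφ = √(L² − r² sin²θ) = 0.027668 m.
|ω_rod| = r ω |cosθ| / √(L² − r² sin²θ) = 0.0105·252.5·0.93969/0.027668 = 90.031 rad/s.

90.0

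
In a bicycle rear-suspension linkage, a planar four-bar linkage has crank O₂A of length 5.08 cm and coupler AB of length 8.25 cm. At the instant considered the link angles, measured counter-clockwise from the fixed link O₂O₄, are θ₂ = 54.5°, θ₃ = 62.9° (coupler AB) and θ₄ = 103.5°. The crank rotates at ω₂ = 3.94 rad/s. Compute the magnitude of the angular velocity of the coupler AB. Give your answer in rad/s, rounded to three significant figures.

2.81

ω₂ = 3.94 rad/s
Differentiating the loop-closure r₂e^{iθ₂}+r₃e^{iθ₃}=r₁+r₄e^{iθ₄} gives r₂ω₂e^{iθ₂}+r₃ω₃e^{iθ₃}=r₄ω₄e^{iθ₄}.
Eliminating the other unknown: ω₃ = r₂ω₂ sin(θ₄−θ₂) / [r₃ sin(θ₃−θ₄)].
Numerator sine = +0.75471; denominator sine = -0.65077.
Result = 0.0508·3.94·(+0.75471) / (0.0825·(-0.65077)) = -2.8136 rad/s; magnitude 2.8136 rad/s.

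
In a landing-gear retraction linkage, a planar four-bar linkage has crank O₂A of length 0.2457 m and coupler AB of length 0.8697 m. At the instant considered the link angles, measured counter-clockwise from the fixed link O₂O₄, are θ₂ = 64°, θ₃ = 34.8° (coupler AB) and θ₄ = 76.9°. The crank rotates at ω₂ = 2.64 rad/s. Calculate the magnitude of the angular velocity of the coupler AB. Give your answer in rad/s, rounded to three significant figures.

0.248

ω₂ = 2.64 rad/s
Differentiating the loop-closure r₂e^{iθ₂}+r₃e^{iθ₃}=r₁+r₄e^{iθ₄} gives r₂ω₂e^{iθ₂}+r₃ω₃e^{iθ₃}=r₄ω₄e^{iθ₄}.
Eliminating the other unknown: ω₃ = r₂ω₂ sin(θ₄−θ₂) / [r₃ sin(θ₃−θ₄)].
Numerator sine = +0.22325; denominator sine = -0.67043.
Result = 0.2457·2.64·(+0.22325) / (0.8697·(-0.67043)) = -0.24836 rad/s; magnitude 0.24836 rad/s.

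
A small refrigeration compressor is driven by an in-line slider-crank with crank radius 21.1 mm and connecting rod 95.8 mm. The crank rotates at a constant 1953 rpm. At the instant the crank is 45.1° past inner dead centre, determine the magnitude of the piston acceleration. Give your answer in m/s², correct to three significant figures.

625

ω = 2π·1953/60 = 204.5 rad/s
x(θ) = r cosθ + √(L² − r² sin²θ); with ω constant, a = ω²·d²x/dθ².
d²x/dθ² = −r cosθ − r²(cos2θ)/√u − r⁴ sin²2θ/(4u^{3/2}),  u = L² − r² sin²θ = 0.00895426 m².
Substituting r = 0.0211 m, L = 0.0958 m, θ = 45.1°: d²x/dθ² = -0.014936 m.
a = ω²·d²x/dθ² = (204.5)²·(-0.014936) = -624.73 m/s²;  |a| = 624.73 m/s².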